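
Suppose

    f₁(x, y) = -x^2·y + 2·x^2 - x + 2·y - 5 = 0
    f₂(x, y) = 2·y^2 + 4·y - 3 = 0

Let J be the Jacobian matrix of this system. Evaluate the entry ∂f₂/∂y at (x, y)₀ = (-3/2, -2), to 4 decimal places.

-4.0000

∂f₂/∂y = 4·y + 4.
At (-3/2, -2) this is -4.0000.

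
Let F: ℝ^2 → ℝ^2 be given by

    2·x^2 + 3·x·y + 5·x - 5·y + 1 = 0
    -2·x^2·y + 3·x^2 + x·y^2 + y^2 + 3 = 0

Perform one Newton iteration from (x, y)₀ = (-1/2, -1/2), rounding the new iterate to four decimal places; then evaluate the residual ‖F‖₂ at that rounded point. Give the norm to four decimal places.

4.9495

At (-1/2, -1/2): F = (2.2500, 4.1250).
Jacobian J = [[4·x + 3·y + 5, 3·x - 5], [-4·x·y + 6·x + y^2, -2·x^2 + 2·x·y + 2·y]].
At the point, J = [[1.5000, -6.5000], [-3.7500, -1.0000]] (det J = -25.8750).
Solving J·Δ = −F gives Δ = (0.9493, 0.5652).
Then the next iterate is (x, y)₁ = (0.4493, 0.0652).
Re-evaluating at (0.4493, 0.0652): F = (3.412124, 3.585449), so ‖F‖₂ = 4.9495.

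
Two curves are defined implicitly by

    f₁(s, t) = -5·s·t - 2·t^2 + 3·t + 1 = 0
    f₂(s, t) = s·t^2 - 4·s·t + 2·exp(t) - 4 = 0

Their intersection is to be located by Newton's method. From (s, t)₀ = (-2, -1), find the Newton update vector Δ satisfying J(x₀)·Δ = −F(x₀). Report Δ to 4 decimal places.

At (-2, -1): F = (-14.0000, -13.264241).
Jacobian J = [[-5·t, -5·s - 4·t + 3], [t^2 - 4·t, 2·s·t - 4·s + 2·exp(t)]].
At the point, J = [[5.0000, 17.0000], [5.0000, 12.735759]] (det J = -21.321206).
Solving J·Δ = −F gives Δ = (2.2134, 0.1725).

(2.2134, 0.1725)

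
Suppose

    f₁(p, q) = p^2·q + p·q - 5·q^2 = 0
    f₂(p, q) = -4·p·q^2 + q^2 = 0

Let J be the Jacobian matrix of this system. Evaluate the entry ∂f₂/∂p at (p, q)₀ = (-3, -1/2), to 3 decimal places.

∂f₂/∂p = -4·q^2.
At (-3, -1/2) this is -1.000.

-1.000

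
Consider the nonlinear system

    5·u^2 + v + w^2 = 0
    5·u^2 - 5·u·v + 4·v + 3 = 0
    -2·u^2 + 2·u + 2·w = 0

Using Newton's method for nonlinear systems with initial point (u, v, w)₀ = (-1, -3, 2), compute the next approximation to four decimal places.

(-0.6404, -1.0887, 0.9212)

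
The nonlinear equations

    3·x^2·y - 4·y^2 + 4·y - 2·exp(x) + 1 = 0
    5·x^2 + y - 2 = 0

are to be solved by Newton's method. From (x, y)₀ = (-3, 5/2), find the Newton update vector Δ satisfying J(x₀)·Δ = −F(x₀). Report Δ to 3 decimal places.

(1.569, 1.580)

At (-3, 5/2): F = (53.40043, 45.500).
Jacobian J = [[6·x·y - 2·exp(x), 3·x^2 - 8·y + 4], [10·x, 1]].
At the point, J = [[-45.09957, 11.000], [-30.000, 1.000]] (det J = 284.90043).
Solving J·Δ = −F gives Δ = (1.569, 1.580).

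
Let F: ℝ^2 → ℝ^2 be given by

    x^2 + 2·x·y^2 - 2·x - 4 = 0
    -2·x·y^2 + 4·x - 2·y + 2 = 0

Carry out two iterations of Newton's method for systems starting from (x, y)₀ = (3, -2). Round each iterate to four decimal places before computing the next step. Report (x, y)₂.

At (3, -2): F = (23.0000, -6.0000).
Jacobian J = [[2·x + 2·y^2 - 2, 4·x·y], [-2·y^2 + 4, -4·x·y - 2]].
At the point, J = [[12.0000, -24.0000], [-4.0000, 22.0000]] (det J = 168.0000).
Solving J·Δ = −F gives Δ = (-2.1548, -0.1190).
Then the next iterate is (x, y)₁ = (0.8452, -2.1190).
Round to (0.8452, -2.1190) and repeat: F = (2.614131, 2.028632), J = [[8.670722, -7.163915], [-4.980322, 5.163915]].
Δ = (-3.0817, -3.3650), so (x, y)₂ = (-2.2365, -5.4840).

(-2.2365, -5.4840)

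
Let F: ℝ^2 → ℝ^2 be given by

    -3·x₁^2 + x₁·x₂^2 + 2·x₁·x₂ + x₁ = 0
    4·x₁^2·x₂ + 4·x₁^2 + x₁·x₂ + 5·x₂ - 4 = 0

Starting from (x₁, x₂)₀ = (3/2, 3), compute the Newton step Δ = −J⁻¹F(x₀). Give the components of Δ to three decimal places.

At (3/2, 3): F = (17.250, 51.500).
Jacobian J = [[-6·x₁ + x₂^2 + 2·x₂ + 1, 2·x₁·x₂ + 2·x₁], [8·x₁·x₂ + 8·x₁ + x₂, 4·x₁^2 + x₁ + 5]].
At the point, J = [[7.000, 12.000], [51.000, 15.500]] (det J = -503.500).
Solving J·Δ = −F gives Δ = (-0.696, -1.031).

(-0.696, -1.031)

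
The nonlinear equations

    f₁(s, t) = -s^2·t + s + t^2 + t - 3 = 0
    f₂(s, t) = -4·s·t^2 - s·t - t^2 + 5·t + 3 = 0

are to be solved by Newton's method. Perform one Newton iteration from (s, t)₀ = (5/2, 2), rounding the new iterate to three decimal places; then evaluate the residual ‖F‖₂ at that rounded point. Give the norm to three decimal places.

9.617

At (5/2, 2): F = (-7.000, -36.000).
Jacobian J = [[-2·s·t + 1, -s^2 + 2·t + 1], [-4·t^2 - t, -8·s·t - s - 2·t + 5]].
At the point, J = [[-9.000, -1.250], [-18.000, -41.500]] (det J = 351.000).
Solving J·Δ = −F gives Δ = (-0.699, -0.564).
Then the next iterate is (s, t)₁ = (1.801, 1.436).
Re-evaluating at (1.801, 1.436): F = (-2.35872, -9.32367), so ‖F‖₂ = 9.617.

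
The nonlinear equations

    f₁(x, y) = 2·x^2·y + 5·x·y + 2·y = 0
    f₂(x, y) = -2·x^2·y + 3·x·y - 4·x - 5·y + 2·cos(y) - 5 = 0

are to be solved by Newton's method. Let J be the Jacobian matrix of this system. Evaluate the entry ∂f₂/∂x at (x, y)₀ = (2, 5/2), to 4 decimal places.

-16.5000

∂f₂/∂x = -4·x·y + 3·y - 4.
At (2, 5/2) this is -16.5000.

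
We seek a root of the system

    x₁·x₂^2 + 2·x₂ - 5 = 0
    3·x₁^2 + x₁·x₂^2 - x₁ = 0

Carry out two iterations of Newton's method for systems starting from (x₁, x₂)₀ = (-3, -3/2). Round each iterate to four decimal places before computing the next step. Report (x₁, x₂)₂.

At (-3, -3/2): F = (-14.7500, 23.2500).
Jacobian J = [[x₂^2, 2·x₁·x₂ + 2], [6·x₁ + x₂^2 - 1, 2·x₁·x₂]].
At the point, J = [[2.2500, 11.0000], [-16.7500, 9.0000]] (det J = 204.5000).
Solving J·Δ = −F gives Δ = (1.8998, 0.9523).
Then the next iterate is (x₁, x₂)₁ = (-1.1002, -0.5477).
Round to (-1.1002, -0.5477) and repeat: F = (-6.425433, 4.401487), J = [[0.299975, 3.205159], [-7.301225, 1.205159]].
Δ = (0.9195, 1.9187), so (x₁, x₂)₂ = (-0.1807, 1.3710).

(-0.1807, 1.3710)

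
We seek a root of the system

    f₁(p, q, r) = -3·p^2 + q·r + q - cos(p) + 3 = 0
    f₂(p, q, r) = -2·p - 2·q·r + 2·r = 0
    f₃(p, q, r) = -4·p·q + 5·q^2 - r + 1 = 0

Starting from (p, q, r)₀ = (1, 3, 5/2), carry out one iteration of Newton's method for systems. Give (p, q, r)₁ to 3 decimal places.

At (1, 3, 5/2): F = (9.95970, -12.000, 31.500).
Jacobian J = [[-6·p + sin(p), r + 1, q], [-2, -2·r, -2·q + 2], [-4·q, -4·p + 10·q, -1]].
At the point, J = [[-5.15853, 3.500, 3.000], [-2.000, -5.000, -4.000], [-12.000, 26.000, -1.000]] (det J = -737.27966).
Solving J·Δ = −F gives Δ = (0.189, -1.186, -1.611).
Then the next iterate is (p, q, r)₁ = (1.189, 1.814, 0.889).

(1.189, 1.814, 0.889)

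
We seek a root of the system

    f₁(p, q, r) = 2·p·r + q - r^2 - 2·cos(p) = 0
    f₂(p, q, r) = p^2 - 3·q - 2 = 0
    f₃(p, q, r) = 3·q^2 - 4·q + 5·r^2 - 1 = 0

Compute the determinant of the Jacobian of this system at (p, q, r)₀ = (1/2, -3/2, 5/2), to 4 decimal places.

J = [[2·r + 2·sin(p), 1, 2·p - 2·r], [2·p, -3, 0], [0, 6·q - 4, 10·r]].
At the point, J = [[5.958851, 1.0000, -4.0000], [1.0000, -3.0000, 0.0000], [0.0000, -13.0000, 25.0000]].
det J = -419.9138.

-419.9138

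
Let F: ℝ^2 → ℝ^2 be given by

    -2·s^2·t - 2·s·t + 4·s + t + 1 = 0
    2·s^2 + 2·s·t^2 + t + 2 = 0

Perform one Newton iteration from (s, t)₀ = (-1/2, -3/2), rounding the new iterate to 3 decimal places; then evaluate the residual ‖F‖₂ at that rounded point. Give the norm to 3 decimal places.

4.234

At (-1/2, -3/2): F = (-3.250, -1.250).
Jacobian J = [[-4·s·t - 2·t + 4, -2·s^2 - 2·s + 1], [4·s + 2·t^2, 4·s·t + 1]].
At the point, J = [[4.000, 1.500], [2.500, 4.000]] (det J = 12.250).
Solving J·Δ = −F gives Δ = (0.908, -0.255).
Then the next iterate is (s, t)₁ = (0.408, -1.755).
Re-evaluating at (0.408, -1.755): F = (2.89337, 3.09123), so ‖F‖₂ = 4.234.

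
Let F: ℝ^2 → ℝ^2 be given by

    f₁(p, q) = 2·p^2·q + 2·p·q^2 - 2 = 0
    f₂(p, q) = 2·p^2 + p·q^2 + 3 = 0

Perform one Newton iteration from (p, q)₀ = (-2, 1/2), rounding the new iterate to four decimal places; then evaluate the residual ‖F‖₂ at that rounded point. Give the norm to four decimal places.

4.2236

At (-2, 1/2): F = (1.0000, 10.5000).
Jacobian J = [[4·p·q + 2·q^2, 2·p^2 + 4·p·q], [4·p + q^2, 2·p·q]].
At the point, J = [[-3.5000, 4.0000], [-7.7500, -2.0000]] (det J = 38.0000).
Solving J·Δ = −F gives Δ = (1.1579, 0.7632).
Then the next iterate is (p, q)₁ = (-0.8421, 1.2632).
Re-evaluating at (-0.8421, 1.2632): F = (-2.895882, 3.074548), so ‖F‖₂ = 4.2236.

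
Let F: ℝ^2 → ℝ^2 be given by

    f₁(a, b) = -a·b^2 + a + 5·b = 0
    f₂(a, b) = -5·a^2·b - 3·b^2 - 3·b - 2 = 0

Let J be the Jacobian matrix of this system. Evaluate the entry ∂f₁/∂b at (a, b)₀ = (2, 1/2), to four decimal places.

∂f₁/∂b = -2·a·b + 5.
At (2, 1/2) this is 3.0000.

3.0000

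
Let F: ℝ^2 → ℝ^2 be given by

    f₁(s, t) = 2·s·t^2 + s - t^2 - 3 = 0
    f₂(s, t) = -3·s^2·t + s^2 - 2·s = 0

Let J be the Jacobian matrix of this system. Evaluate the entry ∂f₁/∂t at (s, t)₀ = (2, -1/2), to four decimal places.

-3.0000

∂f₁/∂t = 4·s·t - 2·t.
At (2, -1/2) this is -3.0000.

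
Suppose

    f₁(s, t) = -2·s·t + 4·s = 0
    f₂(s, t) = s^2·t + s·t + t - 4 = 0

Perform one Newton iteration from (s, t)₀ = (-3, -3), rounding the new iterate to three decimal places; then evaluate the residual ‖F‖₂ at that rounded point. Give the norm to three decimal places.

221.289

At (-3, -3): F = (-30.000, -25.000).
Jacobian J = [[-2·t + 4, -2·s], [2·s·t + t, s^2 + s + 1]].
At the point, J = [[10.000, 6.000], [15.000, 7.000]] (det J = -20.000).
Solving J·Δ = −F gives Δ = (-3.000, 10.000).
Then the next iterate is (s, t)₁ = (-6.000, 7.000).
Re-evaluating at (-6.000, 7.000): F = (60.000, 213.000), so ‖F‖₂ = 221.289.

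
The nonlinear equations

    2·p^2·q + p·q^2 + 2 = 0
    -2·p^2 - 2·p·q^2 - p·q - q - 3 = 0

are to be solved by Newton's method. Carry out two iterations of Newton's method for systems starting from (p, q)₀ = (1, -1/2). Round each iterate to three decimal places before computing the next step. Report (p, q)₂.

At (1, -1/2): F = (1.250, -4.500).
Jacobian J = [[4·p·q + q^2, 2·p^2 + 2·p·q], [-4·p - 2·q^2 - q, -4·p·q - p - 1]].
At the point, J = [[-1.750, 1.000], [-4.000, 0.000]] (det J = 4.000).
Solving J·Δ = −F gives Δ = (-1.125, -3.219).
Then the next iterate is (p, q)₁ = (-0.125, -3.719).
Round to (-0.125, -3.719) and repeat: F = (0.15491, 3.68062), J = [[15.69046, 0.961], [-23.44292, -2.73450]].
Δ = (-0.194, 3.012), so (p, q)₂ = (-0.319, -0.707).

(-0.319, -0.707)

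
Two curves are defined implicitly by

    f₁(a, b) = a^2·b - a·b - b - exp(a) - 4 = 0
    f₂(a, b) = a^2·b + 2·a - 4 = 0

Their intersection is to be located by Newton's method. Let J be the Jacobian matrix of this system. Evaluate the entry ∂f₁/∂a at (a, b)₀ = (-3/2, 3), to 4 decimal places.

∂f₁/∂a = 2·a·b - b - exp(a).
At (-3/2, 3) this is -12.2231.

-12.2231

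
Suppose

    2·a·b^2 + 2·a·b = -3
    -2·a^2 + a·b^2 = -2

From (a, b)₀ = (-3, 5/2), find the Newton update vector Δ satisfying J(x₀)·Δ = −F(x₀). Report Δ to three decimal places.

(1.289, -0.748)

At (-3, 5/2): F = (-49.500, -34.750).
Jacobian J = [[2·b^2 + 2·b, 4·a·b + 2·a], [-4·a + b^2, 2·a·b]].
At the point, J = [[17.500, -36.000], [18.250, -15.000]] (det J = 394.500).
Solving J·Δ = −F gives Δ = (1.289, -0.748).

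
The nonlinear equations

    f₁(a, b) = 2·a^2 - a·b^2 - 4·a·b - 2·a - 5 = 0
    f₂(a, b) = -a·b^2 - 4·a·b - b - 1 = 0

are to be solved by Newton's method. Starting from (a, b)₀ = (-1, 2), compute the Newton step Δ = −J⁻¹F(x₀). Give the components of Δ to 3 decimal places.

(0.167, -1.000)

At (-1, 2): F = (11.000, 9.000).
Jacobian J = [[4·a - b^2 - 4·b - 2, -2·a·b - 4·a], [-b^2 - 4·b, -2·a·b - 4·a - 1]].
At the point, J = [[-18.000, 8.000], [-12.000, 7.000]] (det J = -30.000).
Solving J·Δ = −F gives Δ = (0.167, -1.000).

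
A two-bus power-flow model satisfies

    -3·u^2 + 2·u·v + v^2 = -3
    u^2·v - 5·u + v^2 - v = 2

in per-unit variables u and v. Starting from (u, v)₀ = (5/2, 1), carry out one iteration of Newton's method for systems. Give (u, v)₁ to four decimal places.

(2.3627, 2.1379)

At (5/2, 1): F = (-9.7500, -8.2500).
Jacobian J = [[-6·u + 2·v, 2·u + 2·v], [2·u·v - 5, u^2 + 2·v - 1]].
At the point, J = [[-13.0000, 7.0000], [0.0000, 7.2500]] (det J = -94.2500).
Solving J·Δ = −F gives Δ = (-0.1373, 1.1379).
Then the next iterate is (u, v)₁ = (2.3627, 2.1379).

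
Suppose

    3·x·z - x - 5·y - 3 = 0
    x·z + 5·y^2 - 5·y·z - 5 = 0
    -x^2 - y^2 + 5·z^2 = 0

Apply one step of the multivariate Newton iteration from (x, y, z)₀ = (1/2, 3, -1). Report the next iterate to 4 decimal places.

(-2.5439, 1.6432, -0.3065)

At (1/2, 3, -1): F = (-20.0000, 54.5000, -4.2500).
Jacobian J = [[3·z - 1, -5, 3·x], [z, 10·y - 5·z, x - 5·y], [-2·x, -2·y, 10·z]].
At the point, J = [[-4.0000, -5.0000, 1.5000], [-1.0000, 35.0000, -14.5000], [-1.0000, -6.0000, -10.0000]] (det J = 1787.0000).
Solving J·Δ = −F gives Δ = (-3.0439, -1.3568, 0.6935).
Then the next iterate is (x, y, z)₁ = (-2.5439, 1.6432, -0.3065).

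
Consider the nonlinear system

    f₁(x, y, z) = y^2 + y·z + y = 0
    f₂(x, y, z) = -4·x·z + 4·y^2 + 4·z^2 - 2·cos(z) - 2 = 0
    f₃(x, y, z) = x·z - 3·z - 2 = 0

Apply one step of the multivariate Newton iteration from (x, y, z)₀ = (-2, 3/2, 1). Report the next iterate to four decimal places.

At (-2, 3/2, 1): F = (5.2500, 17.919395, -7.0000).
Jacobian J = [[0, 2·y + z + 1, y], [-4·z, 8·y, -4·x + 8·z + 2·sin(z)], [z, 0, x - 3]].
At the point, J = [[0.0000, 5.0000, 1.5000], [-4.0000, 12.0000, 17.682942], [1.0000, 0.0000, -5.0000]] (det J = -29.585290).
Solving J·Δ = −F gives Δ = (-12.1654, 0.0999, -3.8331).
Then the next iterate is (x, y, z)₁ = (-14.1654, 1.5999, -2.8331).

(-14.1654, 1.5999, -2.8331)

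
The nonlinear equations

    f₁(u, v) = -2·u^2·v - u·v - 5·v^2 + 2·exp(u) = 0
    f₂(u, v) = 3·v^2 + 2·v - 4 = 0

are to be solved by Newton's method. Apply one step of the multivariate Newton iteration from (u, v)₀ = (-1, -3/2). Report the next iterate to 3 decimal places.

At (-1, -3/2): F = (-9.01424, -0.250).
Jacobian J = [[-4·u·v - v + 2·exp(u), -2·u^2 - u - 10·v], [0, 6·v + 2]].
At the point, J = [[-3.76424, 14.000], [0.000, -7.000]] (det J = 26.34969).
Solving J·Δ = −F gives Δ = (-2.528, -0.036).
Then the next iterate is (u, v)₁ = (-3.528, -1.536).

(-3.528, -1.536)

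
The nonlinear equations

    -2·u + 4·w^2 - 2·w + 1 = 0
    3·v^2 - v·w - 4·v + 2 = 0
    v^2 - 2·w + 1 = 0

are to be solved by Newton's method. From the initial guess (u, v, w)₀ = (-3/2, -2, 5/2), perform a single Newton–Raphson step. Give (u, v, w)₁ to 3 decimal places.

At (-3/2, -2, 5/2): F = (24.000, 27.000, 0.000).
Jacobian J = [[-2, 0, 8·w - 2], [0, 6·v - w - 4, -v], [0, 2·v, -2]].
At the point, J = [[-2.000, 0.000, 18.000], [0.000, -18.500, 2.000], [0.000, -4.000, -2.000]] (det J = -90.000).
Solving J·Δ = −F gives Δ = (-9.600, 1.200, -2.400).
Then the next iterate is (u, v, w)₁ = (-11.100, -0.800, 0.100).

(-11.100, -0.800, 0.100)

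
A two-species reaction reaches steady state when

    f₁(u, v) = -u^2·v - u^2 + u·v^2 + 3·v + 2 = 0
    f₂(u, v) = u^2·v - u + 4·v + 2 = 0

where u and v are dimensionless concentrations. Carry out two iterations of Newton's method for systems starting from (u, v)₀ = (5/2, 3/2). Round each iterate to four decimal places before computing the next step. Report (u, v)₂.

(1.4471, 0.0011)

At (5/2, 3/2): F = (-3.5000, 14.8750).
Jacobian J = [[-2·u·v - 2·u + v^2, -u^2 + 2·u·v + 3], [2·u·v - 1, u^2 + 4]].
At the point, J = [[-10.2500, 4.2500], [6.5000, 10.2500]] (det J = -132.6875).
Solving J·Δ = −F gives Δ = (-0.7468, -0.9776).
Then the next iterate is (u, v)₁ = (1.7532, 0.5224).
Round to (1.7532, 0.5224) and repeat: F = (-0.633765, 3.942106), J = [[-5.065242, 1.758033], [0.831743, 7.073710]].
Δ = (-0.3061, -0.5213), so (u, v)₂ = (1.4471, 0.0011).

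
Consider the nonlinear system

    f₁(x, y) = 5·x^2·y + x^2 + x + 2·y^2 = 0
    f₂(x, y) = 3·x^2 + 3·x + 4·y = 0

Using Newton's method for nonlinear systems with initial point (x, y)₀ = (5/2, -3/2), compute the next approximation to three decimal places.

(1.387, -1.556)

At (5/2, -3/2): F = (-33.625, 20.250).
Jacobian J = [[10·x·y + 2·x + 1, 5·x^2 + 4·y], [6·x + 3, 4]].
At the point, J = [[-31.500, 25.250], [18.000, 4.000]] (det J = -580.500).
Solving J·Δ = −F gives Δ = (-1.113, -0.056).
Then the next iterate is (x, y)₁ = (1.387, -1.556).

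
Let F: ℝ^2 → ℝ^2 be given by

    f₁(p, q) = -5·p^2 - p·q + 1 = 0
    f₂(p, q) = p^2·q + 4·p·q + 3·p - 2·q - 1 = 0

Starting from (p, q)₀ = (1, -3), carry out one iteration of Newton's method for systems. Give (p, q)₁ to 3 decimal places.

(0.722, -2.056)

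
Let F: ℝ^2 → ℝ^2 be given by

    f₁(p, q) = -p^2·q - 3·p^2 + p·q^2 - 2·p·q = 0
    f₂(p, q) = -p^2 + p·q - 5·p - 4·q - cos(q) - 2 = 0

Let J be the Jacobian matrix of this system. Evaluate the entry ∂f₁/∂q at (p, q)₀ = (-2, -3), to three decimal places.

∂f₁/∂q = -p^2 + 2·p·q - 2·p.
At (-2, -3) this is 12.000.

12.000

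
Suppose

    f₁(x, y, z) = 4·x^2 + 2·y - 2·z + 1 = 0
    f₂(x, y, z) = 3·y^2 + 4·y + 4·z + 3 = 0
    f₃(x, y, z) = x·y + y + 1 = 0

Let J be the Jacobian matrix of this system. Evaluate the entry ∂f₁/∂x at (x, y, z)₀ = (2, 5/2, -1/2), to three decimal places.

16.000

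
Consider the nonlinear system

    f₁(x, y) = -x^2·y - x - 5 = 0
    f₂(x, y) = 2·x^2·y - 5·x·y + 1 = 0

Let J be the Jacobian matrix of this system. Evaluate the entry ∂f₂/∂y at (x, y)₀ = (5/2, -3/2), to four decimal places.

0.0000

∂f₂/∂y = 2·x^2 - 5·x.
At (5/2, -3/2) this is 0.0000.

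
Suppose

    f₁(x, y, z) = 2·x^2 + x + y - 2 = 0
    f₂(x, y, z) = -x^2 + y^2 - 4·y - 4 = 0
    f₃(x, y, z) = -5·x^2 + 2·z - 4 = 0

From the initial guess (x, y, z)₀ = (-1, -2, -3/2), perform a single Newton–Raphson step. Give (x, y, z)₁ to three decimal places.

(-1.773, -1.318, 8.364)

At (-1, -2, -3/2): F = (-3.000, 7.000, -12.000).
Jacobian J = [[4·x + 1, 1, 0], [-2·x, 2·y - 4, 0], [-10·x, 0, 2]].
At the point, J = [[-3.000, 1.000, 0.000], [2.000, -8.000, 0.000], [10.000, 0.000, 2.000]] (det J = 44.000).
Solving J·Δ = −F gives Δ = (-0.773, 0.682, 9.864).
Then the next iterate is (x, y, z)₁ = (-1.773, -1.318, 8.364).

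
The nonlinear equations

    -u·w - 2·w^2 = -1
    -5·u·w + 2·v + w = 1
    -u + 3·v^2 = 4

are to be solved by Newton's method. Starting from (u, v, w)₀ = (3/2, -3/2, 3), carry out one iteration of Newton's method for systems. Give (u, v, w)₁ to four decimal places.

(0.5659, -1.2573, 1.6150)

At (3/2, -3/2, 3): F = (-21.5000, -23.5000, 1.2500).
Jacobian J = [[-w, 0, -u - 4·w], [-5·w, 2, -5·u + 1], [-1, 6·v, 0]].
At the point, J = [[-3.0000, 0.0000, -13.5000], [-15.0000, 2.0000, -6.5000], [-1.0000, -9.0000, 0.0000]] (det J = -1674.0000).
Solving J·Δ = −F gives Δ = (-0.9341, 0.2427, -1.3850).
Then the next iterate is (u, v, w)₁ = (0.5659, -1.2573, 1.6150).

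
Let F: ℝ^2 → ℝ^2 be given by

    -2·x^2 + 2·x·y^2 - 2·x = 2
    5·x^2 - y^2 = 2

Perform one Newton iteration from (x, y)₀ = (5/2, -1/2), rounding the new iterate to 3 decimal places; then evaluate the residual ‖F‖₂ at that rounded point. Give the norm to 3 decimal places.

5.335

At (5/2, -1/2): F = (-18.250, 29.000).
Jacobian J = [[-4·x + 2·y^2 - 2, 4·x·y], [10·x, -2·y]].
At the point, J = [[-11.500, -5.000], [25.000, 1.000]] (det J = 113.500).
Solving J·Δ = −F gives Δ = (-1.117, -1.081).
Then the next iterate is (x, y)₁ = (1.383, -1.581).
Re-evaluating at (1.383, -1.581): F = (-1.67759, 5.06388), so ‖F‖₂ = 5.335.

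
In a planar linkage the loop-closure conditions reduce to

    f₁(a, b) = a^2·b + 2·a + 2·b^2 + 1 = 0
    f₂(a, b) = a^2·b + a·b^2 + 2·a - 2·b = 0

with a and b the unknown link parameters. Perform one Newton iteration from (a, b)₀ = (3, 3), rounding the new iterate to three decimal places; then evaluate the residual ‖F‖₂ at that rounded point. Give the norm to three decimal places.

8.324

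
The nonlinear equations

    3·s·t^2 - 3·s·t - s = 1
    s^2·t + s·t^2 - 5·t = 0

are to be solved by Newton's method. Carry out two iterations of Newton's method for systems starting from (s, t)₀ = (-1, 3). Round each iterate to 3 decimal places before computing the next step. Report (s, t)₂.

At (-1, 3): F = (-18.000, -21.000).
Jacobian J = [[3·t^2 - 3·t - 1, 6·s·t - 3·s], [2·s·t + t^2, s^2 + 2·s·t - 5]].
At the point, J = [[17.000, -15.000], [3.000, -10.000]] (det J = -125.000).
Solving J·Δ = −F gives Δ = (-1.080, -2.424).
Then the next iterate is (s, t)₁ = (-2.080, 0.576).
Round to (-2.080, 0.576) and repeat: F = (2.60396, -1.07809), J = [[-1.73267, -0.94848], [-2.06438, -3.06976]].
Δ = (2.683, -2.155), so (s, t)₂ = (0.603, -1.579).

(0.603, -1.579)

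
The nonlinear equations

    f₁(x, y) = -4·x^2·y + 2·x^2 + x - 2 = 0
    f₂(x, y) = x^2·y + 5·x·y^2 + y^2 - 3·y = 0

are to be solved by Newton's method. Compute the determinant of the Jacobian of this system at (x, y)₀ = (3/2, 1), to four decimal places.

-9.2500

J = [[-8·x·y + 4·x + 1, -4·x^2], [2·x·y + 5·y^2, x^2 + 10·x·y + 2·y - 3]].
At the point, J = [[-5.0000, -9.0000], [8.0000, 16.2500]].
det J = -9.2500.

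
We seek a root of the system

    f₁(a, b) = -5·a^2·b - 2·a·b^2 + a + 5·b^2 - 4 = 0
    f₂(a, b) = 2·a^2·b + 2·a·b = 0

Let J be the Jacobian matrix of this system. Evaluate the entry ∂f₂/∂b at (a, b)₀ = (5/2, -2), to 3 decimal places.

∂f₂/∂b = 2·a^2 + 2·a.
At (5/2, -2) this is 17.500.

17.500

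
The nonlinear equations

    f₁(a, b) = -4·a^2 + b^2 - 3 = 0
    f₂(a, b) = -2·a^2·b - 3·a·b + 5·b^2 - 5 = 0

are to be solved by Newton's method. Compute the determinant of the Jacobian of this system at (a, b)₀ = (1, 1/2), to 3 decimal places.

J = [[-8·a, 2·b], [-4·a·b - 3·b, -2·a^2 - 3·a + 10·b]].
At the point, J = [[-8.000, 1.000], [-3.500, 0.000]].
det J = 3.500.

3.500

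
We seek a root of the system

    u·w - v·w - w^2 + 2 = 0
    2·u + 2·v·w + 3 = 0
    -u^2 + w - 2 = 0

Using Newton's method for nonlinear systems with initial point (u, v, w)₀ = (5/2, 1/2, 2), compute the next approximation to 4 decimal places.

(1.9722, -2.6389, 5.6111)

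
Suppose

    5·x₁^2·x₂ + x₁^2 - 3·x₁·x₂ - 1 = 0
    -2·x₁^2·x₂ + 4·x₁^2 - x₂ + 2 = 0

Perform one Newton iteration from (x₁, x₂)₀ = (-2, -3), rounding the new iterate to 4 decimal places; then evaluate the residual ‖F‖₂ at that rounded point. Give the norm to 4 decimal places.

At (-2, -3): F = (-75.0000, 45.0000).
Jacobian J = [[10·x₁·x₂ + 2·x₁ - 3·x₂, 5·x₁^2 - 3·x₁], [-4·x₁·x₂ + 8·x₁, -2·x₁^2 - 1]].
At the point, J = [[65.0000, 26.0000], [-40.0000, -9.0000]] (det J = 455.0000).
Solving J·Δ = −F gives Δ = (1.0879, 0.1648).
Then the next iterate is (x₁, x₂)₁ = (-0.9121, -2.8352).
Re-evaluating at (-0.9121, -2.8352): F = (-19.719420, 12.880261), so ‖F‖₂ = 23.5533.

23.5533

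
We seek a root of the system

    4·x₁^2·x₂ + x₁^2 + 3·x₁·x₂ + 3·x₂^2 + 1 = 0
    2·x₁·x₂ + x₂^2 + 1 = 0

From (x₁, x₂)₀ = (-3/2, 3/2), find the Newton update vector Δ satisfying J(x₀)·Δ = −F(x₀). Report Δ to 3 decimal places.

(0.417, -0.731)

At (-3/2, 3/2): F = (16.750, -1.250).
Jacobian J = [[8·x₁·x₂ + 2·x₁ + 3·x₂, 4·x₁^2 + 3·x₁ + 6·x₂], [2·x₂, 2·x₁ + 2·x₂]].
At the point, J = [[-16.500, 13.500], [3.000, 0.000]] (det J = -40.500).
Solving J·Δ = −F gives Δ = (0.417, -0.731).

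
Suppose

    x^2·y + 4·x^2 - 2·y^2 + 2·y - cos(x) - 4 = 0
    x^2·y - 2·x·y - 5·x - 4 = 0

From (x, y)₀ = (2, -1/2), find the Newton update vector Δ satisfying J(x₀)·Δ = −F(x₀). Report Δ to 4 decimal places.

(-2.3333, 3.2340)

At (2, -1/2): F = (8.916147, -14.0000).
Jacobian J = [[2·x·y + 8·x + sin(x), x^2 - 4·y + 2], [2·x·y - 2·y - 5, x^2 - 2·x]].
At the point, J = [[14.909297, 8.0000], [-6.0000, 0.0000]] (det J = 48.0000).
Solving J·Δ = −F gives Δ = (-2.3333, 3.2340).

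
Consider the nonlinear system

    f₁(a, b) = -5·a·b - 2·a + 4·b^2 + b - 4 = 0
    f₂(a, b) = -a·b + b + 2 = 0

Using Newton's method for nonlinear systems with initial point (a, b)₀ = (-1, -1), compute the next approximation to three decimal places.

(0.000, -1.500)

At (-1, -1): F = (-4.000, 0.000).
Jacobian J = [[-5·b - 2, -5·a + 8·b + 1], [-b, -a + 1]].
At the point, J = [[3.000, -2.000], [1.000, 2.000]] (det J = 8.000).
Solving J·Δ = −F gives Δ = (1.000, -0.500).
Then the next iterate is (a, b)₁ = (0.000, -1.500).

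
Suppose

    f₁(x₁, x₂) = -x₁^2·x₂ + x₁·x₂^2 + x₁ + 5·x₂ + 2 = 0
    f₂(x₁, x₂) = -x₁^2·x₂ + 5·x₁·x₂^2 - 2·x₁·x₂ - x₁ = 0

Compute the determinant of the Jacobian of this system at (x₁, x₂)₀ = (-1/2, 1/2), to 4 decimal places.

-2.0000

J = [[-2·x₁·x₂ + x₂^2 + 1, -x₁^2 + 2·x₁·x₂ + 5], [-2·x₁·x₂ + 5·x₂^2 - 2·x₂ - 1, -x₁^2 + 10·x₁·x₂ - 2·x₁]].
At the point, J = [[1.7500, 4.2500], [-0.2500, -1.7500]].
det J = -2.0000.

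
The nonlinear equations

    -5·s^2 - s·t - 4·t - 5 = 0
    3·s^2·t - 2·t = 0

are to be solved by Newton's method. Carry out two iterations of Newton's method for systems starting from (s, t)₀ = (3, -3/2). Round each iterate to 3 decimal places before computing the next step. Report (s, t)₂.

(0.984, -1.570)

At (3, -3/2): F = (-39.500, -37.500).
Jacobian J = [[-10·s - t, -s - 4], [6·s·t, 3·s^2 - 2]].
At the point, J = [[-28.500, -7.000], [-27.000, 25.000]] (det J = -901.500).
Solving J·Δ = −F gives Δ = (-1.387, 0.002).
Then the next iterate is (s, t)₁ = (1.613, -1.498).
Round to (1.613, -1.498) and repeat: F = (-9.60057, -8.69635), J = [[-14.632, -5.613], [-14.49764, 5.80531]].
Δ = (-0.629, -0.072), so (s, t)₂ = (0.984, -1.570).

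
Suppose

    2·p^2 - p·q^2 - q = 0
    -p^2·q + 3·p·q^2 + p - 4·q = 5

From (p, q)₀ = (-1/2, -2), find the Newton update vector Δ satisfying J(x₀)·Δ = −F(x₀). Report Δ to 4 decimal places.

(0.0500, 1.4000)

At (-1/2, -2): F = (4.5000, -3.0000).
Jacobian J = [[4·p - q^2, -2·p·q - 1], [-2·p·q + 3·q^2 + 1, -p^2 + 6·p·q - 4]].
At the point, J = [[-6.0000, -3.0000], [11.0000, 1.7500]] (det J = 22.5000).
Solving J·Δ = −F gives Δ = (0.0500, 1.4000).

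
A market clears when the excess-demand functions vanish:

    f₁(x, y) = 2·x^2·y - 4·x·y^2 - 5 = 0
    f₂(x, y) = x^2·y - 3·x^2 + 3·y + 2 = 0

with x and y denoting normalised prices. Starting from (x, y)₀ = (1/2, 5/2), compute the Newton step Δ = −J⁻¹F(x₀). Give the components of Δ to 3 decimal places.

(0.520, -2.805)

At (1/2, 5/2): F = (-16.250, 9.375).
Jacobian J = [[4·x·y - 4·y^2, 2·x^2 - 8·x·y], [2·x·y - 6·x, x^2 + 3]].
At the point, J = [[-20.000, -9.500], [-0.500, 3.250]] (det J = -69.750).
Solving J·Δ = −F gives Δ = (0.520, -2.805).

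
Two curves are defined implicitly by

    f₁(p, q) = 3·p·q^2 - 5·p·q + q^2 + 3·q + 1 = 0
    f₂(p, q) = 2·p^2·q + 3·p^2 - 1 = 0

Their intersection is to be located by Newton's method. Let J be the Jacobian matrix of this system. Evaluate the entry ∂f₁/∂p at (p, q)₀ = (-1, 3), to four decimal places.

12.0000

∂f₁/∂p = 3·q^2 - 5·q.
At (-1, 3) this is 12.0000.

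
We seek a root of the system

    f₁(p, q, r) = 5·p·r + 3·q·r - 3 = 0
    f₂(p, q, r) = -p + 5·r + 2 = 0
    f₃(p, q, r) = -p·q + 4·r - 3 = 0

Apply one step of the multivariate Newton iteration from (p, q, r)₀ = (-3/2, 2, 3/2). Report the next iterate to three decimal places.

At (-3/2, 2, 3/2): F = (-5.250, 11.000, 6.000).
Jacobian J = [[5·r, 3·r, 5·p + 3·q], [-1, 0, 5], [-q, -p, 4]].
At the point, J = [[7.500, 4.500, -1.500], [-1.000, 0.000, 5.000], [-2.000, 1.500, 4.000]] (det J = -81.000).
Solving J·Δ = −F gives Δ = (-0.597, 1.389, -2.319).
Then the next iterate is (p, q, r)₁ = (-2.097, 3.389, -0.819).

(-2.097, 3.389, -0.819)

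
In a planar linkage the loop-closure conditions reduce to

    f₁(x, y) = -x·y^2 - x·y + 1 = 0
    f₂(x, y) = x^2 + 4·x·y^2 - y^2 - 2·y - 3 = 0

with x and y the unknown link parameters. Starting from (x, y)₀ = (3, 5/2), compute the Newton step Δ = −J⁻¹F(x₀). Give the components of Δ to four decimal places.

(0.8780, -1.8296)

At (3, 5/2): F = (-25.2500, 69.7500).
Jacobian J = [[-y^2 - y, -2·x·y - x], [2·x + 4·y^2, 8·x·y - 2·y - 2]].
At the point, J = [[-8.7500, -18.0000], [31.0000, 53.0000]] (det J = 94.2500).
Solving J·Δ = −F gives Δ = (0.8780, -1.8296).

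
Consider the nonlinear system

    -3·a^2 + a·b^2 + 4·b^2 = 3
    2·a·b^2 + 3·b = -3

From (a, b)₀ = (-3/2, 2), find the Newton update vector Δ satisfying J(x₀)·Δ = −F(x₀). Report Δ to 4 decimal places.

At (-3/2, 2): F = (0.2500, -3.0000).
Jacobian J = [[-6·a + b^2, 2·a·b + 8·b], [2·b^2, 4·a·b + 3]].
At the point, J = [[13.0000, 10.0000], [8.0000, -9.0000]] (det J = -197.0000).
Solving J·Δ = −F gives Δ = (0.1409, -0.2081).

(0.1409, -0.2081)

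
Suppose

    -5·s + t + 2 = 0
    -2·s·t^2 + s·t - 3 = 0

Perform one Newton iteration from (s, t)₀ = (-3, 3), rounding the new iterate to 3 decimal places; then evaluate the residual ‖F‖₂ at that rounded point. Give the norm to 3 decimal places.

27.998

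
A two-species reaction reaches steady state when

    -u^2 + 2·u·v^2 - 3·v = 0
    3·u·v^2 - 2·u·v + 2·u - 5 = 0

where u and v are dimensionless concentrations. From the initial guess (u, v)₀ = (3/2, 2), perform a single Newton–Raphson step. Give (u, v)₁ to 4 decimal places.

At (3/2, 2): F = (3.7500, 10.0000).
Jacobian J = [[-2·u + 2·v^2, 4·u·v - 3], [3·v^2 - 2·v + 2, 6·u·v - 2·u]].
At the point, J = [[5.0000, 9.0000], [10.0000, 15.0000]] (det J = -15.0000).
Solving J·Δ = −F gives Δ = (-2.2500, 0.8333).
Then the next iterate is (u, v)₁ = (-0.7500, 2.8333).

(-0.7500, 2.8333)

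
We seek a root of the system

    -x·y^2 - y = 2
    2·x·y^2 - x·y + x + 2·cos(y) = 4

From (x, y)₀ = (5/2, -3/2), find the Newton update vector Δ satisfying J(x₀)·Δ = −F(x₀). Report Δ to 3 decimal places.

(0.593, 1.148)

At (5/2, -3/2): F = (-6.125, 13.64147).
Jacobian J = [[-y^2, -2·x·y - 1], [2·y^2 - y + 1, 4·x·y - x - 2·sin(y)]].
At the point, J = [[-2.250, 6.500], [7.000, -15.50501]] (det J = -10.61373).
Solving J·Δ = −F gives Δ = (0.593, 1.148).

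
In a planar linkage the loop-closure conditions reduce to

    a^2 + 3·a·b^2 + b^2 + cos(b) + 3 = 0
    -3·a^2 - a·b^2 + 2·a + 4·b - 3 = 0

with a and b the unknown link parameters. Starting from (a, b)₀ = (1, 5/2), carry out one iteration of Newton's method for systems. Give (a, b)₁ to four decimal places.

At (1, 5/2): F = (28.198856, -0.2500).
Jacobian J = [[2·a + 3·b^2, 6·a·b + 2·b - sin(b)], [-6·a - b^2 + 2, -2·a·b + 4]].
At the point, J = [[20.7500, 19.401528], [-10.2500, -1.0000]] (det J = 178.115661).
Solving J·Δ = −F gives Δ = (0.1311, -1.5936).
Then the next iterate is (a, b)₁ = (1.1311, 0.9064).

(1.1311, 0.9064)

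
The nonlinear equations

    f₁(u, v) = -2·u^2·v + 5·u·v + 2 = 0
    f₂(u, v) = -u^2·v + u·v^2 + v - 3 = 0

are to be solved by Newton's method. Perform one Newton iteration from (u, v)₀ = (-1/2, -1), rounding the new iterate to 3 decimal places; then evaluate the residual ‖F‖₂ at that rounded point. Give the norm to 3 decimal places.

7.234

At (-1/2, -1): F = (5.000, -4.250).
Jacobian J = [[-4·u·v + 5·v, -2·u^2 + 5·u], [-2·u·v + v^2, -u^2 + 2·u·v + 1]].
At the point, J = [[-7.000, -3.000], [0.000, 1.750]] (det J = -12.250).
Solving J·Δ = −F gives Δ = (-0.327, 2.429).
Then the next iterate is (u, v)₁ = (-0.827, 1.429).
Re-evaluating at (-0.827, 1.429): F = (-5.86358, -4.23710), so ‖F‖₂ = 7.234.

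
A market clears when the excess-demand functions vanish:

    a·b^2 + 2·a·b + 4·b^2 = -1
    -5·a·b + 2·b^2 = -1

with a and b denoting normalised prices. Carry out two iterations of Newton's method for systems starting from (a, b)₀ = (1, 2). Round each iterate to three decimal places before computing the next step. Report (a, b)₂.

(0.476, 0.387)

At (1, 2): F = (25.000, -1.000).
Jacobian J = [[b^2 + 2·b, 2·a·b + 2·a + 8·b], [-5·b, -5·a + 4·b]].
At the point, J = [[8.000, 22.000], [-10.000, 3.000]] (det J = 244.000).
Solving J·Δ = −F gives Δ = (-0.398, -0.992).
Then the next iterate is (a, b)₁ = (0.602, 1.008).
Round to (0.602, 1.008) and repeat: F = (6.88956, -0.00195), J = [[3.03206, 10.48163], [-5.040, 1.022]].
Δ = (-0.126, -0.621), so (a, b)₂ = (0.476, 0.387).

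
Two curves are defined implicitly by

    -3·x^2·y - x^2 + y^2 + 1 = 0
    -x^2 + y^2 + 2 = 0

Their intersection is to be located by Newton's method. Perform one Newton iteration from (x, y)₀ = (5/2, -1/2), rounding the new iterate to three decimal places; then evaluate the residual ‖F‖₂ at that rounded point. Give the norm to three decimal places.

At (5/2, -1/2): F = (4.375, -4.000).
Jacobian J = [[-6·x·y - 2·x, -3·x^2 + 2·y], [-2·x, 2·y]].
At the point, J = [[2.500, -19.750], [-5.000, -1.000]] (det J = -101.250).
Solving J·Δ = −F gives Δ = (-0.823, 0.117).
Then the next iterate is (x, y)₁ = (1.677, -0.383).
Re-evaluating at (1.677, -0.383): F = (1.56573, -0.66564), so ‖F‖₂ = 1.701.

1.701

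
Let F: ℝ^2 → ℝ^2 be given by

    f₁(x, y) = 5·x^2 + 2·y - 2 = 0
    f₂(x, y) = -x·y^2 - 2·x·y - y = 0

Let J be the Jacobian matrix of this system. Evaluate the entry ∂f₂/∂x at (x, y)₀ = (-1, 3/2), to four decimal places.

-5.2500

∂f₂/∂x = -y^2 - 2·y.
At (-1, 3/2) this is -5.2500.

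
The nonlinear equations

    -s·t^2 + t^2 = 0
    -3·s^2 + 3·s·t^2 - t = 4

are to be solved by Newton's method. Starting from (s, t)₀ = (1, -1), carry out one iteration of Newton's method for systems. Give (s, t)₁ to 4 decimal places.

At (1, -1): F = (0.0000, -3.0000).
Jacobian J = [[-t^2, -2·s·t + 2·t], [-6·s + 3·t^2, 6·s·t - 1]].
At the point, J = [[-1.0000, 0.0000], [-3.0000, -7.0000]] (det J = 7.0000).
Solving J·Δ = −F gives Δ = (0.0000, -0.4286).
Then the next iterate is (s, t)₁ = (1.0000, -1.4286).

(1.0000, -1.4286)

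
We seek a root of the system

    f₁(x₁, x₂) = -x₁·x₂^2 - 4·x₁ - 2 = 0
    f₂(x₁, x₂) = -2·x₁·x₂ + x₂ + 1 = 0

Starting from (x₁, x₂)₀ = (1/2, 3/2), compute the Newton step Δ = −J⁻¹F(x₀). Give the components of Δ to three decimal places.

(0.333, -4.806)

At (1/2, 3/2): F = (-5.125, 1.000).
Jacobian J = [[-x₂^2 - 4, -2·x₁·x₂], [-2·x₂, -2·x₁ + 1]].
At the point, J = [[-6.250, -1.500], [-3.000, 0.000]] (det J = -4.500).
Solving J·Δ = −F gives Δ = (0.333, -4.806).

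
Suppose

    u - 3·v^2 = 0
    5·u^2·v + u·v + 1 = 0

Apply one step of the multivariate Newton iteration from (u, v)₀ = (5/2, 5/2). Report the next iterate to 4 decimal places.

At (5/2, 5/2): F = (-16.2500, 85.3750).
Jacobian J = [[1, -6·v], [10·u·v + v, 5·u^2 + u]].
At the point, J = [[1.0000, -15.0000], [65.0000, 33.7500]] (det J = 1008.7500).
Solving J·Δ = −F gives Δ = (-0.7258, -1.1317).
Then the next iterate is (u, v)₁ = (1.7742, 1.3683).

(1.7742, 1.3683)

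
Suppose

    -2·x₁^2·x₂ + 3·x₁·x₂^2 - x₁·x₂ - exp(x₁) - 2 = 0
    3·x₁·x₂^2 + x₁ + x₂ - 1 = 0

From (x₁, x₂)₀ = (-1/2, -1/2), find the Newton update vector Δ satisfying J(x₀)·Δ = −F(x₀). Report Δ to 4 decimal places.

At (-1/2, -1/2): F = (-2.981531, -2.3750).
Jacobian J = [[-4·x₁·x₂ + 3·x₂^2 - x₂ - exp(x₁), -2·x₁^2 + 6·x₁·x₂ - x₁], [3·x₂^2 + 1, 6·x₁·x₂ + 1]].
At the point, J = [[-0.356531, 1.5000], [1.7500, 2.5000]] (det J = -3.516327).
Solving J·Δ = −F gives Δ = (-1.1066, 1.7247).

(-1.1066, 1.7247)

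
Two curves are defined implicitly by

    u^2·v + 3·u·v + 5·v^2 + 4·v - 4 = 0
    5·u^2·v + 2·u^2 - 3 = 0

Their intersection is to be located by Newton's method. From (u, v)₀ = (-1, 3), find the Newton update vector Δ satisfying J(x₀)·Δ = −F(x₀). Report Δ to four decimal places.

At (-1, 3): F = (47.0000, 14.0000).
Jacobian J = [[2·u·v + 3·v, u^2 + 3·u + 10·v + 4], [10·u·v + 4·u, 5·u^2]].
At the point, J = [[3.0000, 32.0000], [-34.0000, 5.0000]] (det J = 1103.0000).
Solving J·Δ = −F gives Δ = (0.1931, -1.4869).

(0.1931, -1.4869)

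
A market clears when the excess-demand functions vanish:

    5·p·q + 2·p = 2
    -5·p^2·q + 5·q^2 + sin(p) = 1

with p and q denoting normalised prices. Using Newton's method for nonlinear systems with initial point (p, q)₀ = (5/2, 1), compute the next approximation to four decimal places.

(2.4783, -0.2279)

At (5/2, 1): F = (15.5000, -26.651528).
Jacobian J = [[5·q + 2, 5·p], [-10·p·q + cos(p), -5·p^2 + 10·q]].
At the point, J = [[7.0000, 12.5000], [-25.801144, -21.2500]] (det J = 173.764295).
Solving J·Δ = −F gives Δ = (-0.0217, -1.2279).
Then the next iterate is (p, q)₁ = (2.4783, -0.2279).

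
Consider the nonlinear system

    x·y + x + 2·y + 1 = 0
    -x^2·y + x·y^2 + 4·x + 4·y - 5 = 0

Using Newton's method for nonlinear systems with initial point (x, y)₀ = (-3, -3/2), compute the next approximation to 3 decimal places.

At (-3, -3/2): F = (-0.500, -16.250).
Jacobian J = [[y + 1, x + 2], [-2·x·y + y^2 + 4, -x^2 + 2·x·y + 4]].
At the point, J = [[-0.500, -1.000], [-2.750, 4.000]] (det J = -4.750).
Solving J·Δ = −F gives Δ = (-3.842, 1.421).
Then the next iterate is (x, y)₁ = (-6.842, -0.079).

(-6.842, -0.079)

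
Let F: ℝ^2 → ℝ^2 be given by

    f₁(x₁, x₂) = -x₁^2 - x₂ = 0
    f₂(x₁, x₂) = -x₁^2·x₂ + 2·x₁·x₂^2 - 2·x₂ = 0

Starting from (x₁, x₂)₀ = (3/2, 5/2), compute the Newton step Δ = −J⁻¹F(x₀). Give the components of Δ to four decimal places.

At (3/2, 5/2): F = (-4.7500, 8.1250).
Jacobian J = [[-2·x₁, -1], [-2·x₁·x₂ + 2·x₂^2, -x₁^2 + 4·x₁·x₂ - 2]].
At the point, J = [[-3.0000, -1.0000], [5.0000, 10.7500]] (det J = -27.2500).
Solving J·Δ = −F gives Δ = (-1.5757, -0.0229).

(-1.5757, -0.0229)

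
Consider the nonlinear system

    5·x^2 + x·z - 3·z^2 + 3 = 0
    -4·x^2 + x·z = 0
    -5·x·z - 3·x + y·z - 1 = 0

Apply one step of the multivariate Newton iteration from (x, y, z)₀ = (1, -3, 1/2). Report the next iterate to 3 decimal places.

At (1, -3, 1/2): F = (7.750, -3.500, -8.000).
Jacobian J = [[10·x + z, 0, x - 6·z], [-8·x + z, 0, x], [-5·z - 3, z, -5·x + y]].
At the point, J = [[10.500, 0.000, -2.000], [-7.500, 0.000, 1.000], [-5.500, 0.500, -8.000]] (det J = 2.250).
Solving J·Δ = −F gives Δ = (0.167, 93.833, 4.750).
Then the next iterate is (x, y, z)₁ = (1.167, 90.833, 5.250).

(1.167, 90.833, 5.250)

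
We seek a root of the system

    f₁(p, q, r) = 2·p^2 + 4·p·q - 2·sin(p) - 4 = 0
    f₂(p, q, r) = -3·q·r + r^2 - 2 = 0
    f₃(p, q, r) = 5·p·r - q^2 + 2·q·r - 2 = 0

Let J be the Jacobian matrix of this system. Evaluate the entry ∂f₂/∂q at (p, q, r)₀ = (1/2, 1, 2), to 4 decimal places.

-6.0000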